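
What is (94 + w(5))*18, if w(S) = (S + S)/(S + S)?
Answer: 1710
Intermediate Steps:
w(S) = 1 (w(S) = (2*S)/((2*S)) = (2*S)*(1/(2*S)) = 1)
(94 + w(5))*18 = (94 + 1)*18 = 95*18 = 1710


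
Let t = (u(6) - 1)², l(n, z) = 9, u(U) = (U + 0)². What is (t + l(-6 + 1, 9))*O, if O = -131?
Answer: -161654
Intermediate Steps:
u(U) = U²
t = 1225 (t = (6² - 1)² = (36 - 1)² = 35² = 1225)
(t + l(-6 + 1, 9))*O = (1225 + 9)*(-131) = 1234*(-131) = -161654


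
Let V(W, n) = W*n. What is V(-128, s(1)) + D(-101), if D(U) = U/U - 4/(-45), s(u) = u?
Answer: -5711/45 ≈ -126.91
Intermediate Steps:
D(U) = 49/45 (D(U) = 1 - 4*(-1/45) = 1 + 4/45 = 49/45)
V(-128, s(1)) + D(-101) = -128*1 + 49/45 = -128 + 49/45 = -5711/45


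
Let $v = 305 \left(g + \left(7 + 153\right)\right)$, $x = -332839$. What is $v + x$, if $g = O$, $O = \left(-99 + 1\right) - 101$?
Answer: $-344734$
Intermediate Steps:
$O = -199$ ($O = -98 - 101 = -199$)
$g = -199$
$v = -11895$ ($v = 305 \left(-199 + \left(7 + 153\right)\right) = 305 \left(-199 + 160\right) = 305 \left(-39\right) = -11895$)
$v + x = -11895 - 332839 = -344734$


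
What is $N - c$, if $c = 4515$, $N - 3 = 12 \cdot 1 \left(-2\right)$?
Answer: $-4536$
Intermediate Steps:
$N = -21$ ($N = 3 + 12 \cdot 1 \left(-2\right) = 3 + 12 \left(-2\right) = 3 - 24 = -21$)
$N - c = -21 - 4515 = -4536$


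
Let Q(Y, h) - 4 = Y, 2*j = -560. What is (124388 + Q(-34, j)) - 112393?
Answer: 11965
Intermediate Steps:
j = -280 (j = (½)*(-560) = -280)
Q(Y, h) = 4 + Y
(124388 + Q(-34, j)) - 112393 = (124388 + (4 - 34)) - 112393 = (124388 - 30) - 112393 = 124358 - 112393 = 11965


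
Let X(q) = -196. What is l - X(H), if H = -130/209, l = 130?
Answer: 326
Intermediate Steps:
H = -130/209 (H = -130*1/209 = -130/209 ≈ -0.62201)
l - X(H) = 130 - 1*(-196) = 130 + 196 = 326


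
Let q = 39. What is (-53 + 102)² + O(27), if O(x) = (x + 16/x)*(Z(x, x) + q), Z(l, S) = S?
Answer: 37999/9 ≈ 4222.1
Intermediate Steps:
O(x) = (39 + x)*(x + 16/x) (O(x) = (x + 16/x)*(x + 39) = (x + 16/x)*(39 + x) = (39 + x)*(x + 16/x))
(-53 + 102)² + O(27) = (-53 + 102)² + (16 + 27² + 39*27 + 624/27) = 49² + (16 + 729 + 1053 + 624*(1/27)) = 2401 + (16 + 729 + 1053 + 208/9) = 2401 + 16390/9 = 37999/9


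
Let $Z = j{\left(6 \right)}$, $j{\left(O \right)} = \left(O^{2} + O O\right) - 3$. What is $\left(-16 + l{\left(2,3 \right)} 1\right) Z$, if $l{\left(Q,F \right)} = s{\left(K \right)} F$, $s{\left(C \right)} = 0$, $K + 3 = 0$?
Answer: $-1104$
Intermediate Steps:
$K = -3$ ($K = -3 + 0 = -3$)
$j{\left(O \right)} = -3 + 2 O^{2}$ ($j{\left(O \right)} = \left(O^{2} + O^{2}\right) - 3 = 2 O^{2} - 3 = -3 + 2 O^{2}$)
$l{\left(Q,F \right)} = 0$ ($l{\left(Q,F \right)} = 0 F = 0$)
$Z = 69$ ($Z = -3 + 2 \cdot 6^{2} = -3 + 2 \cdot 36 = -3 + 72 = 69$)
$\left(-16 + l{\left(2,3 \right)} 1\right) Z = \left(-16 + 0 \cdot 1\right) 69 = \left(-16 + 0\right) 69 = \left(-16\right) 69 = -1104$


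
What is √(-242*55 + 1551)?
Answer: I*√11759 ≈ 108.44*I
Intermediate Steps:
√(-242*55 + 1551) = √(-13310 + 1551) = √(-11759) = I*√11759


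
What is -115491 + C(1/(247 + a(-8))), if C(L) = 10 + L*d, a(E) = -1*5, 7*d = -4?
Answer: -97812409/847 ≈ -1.1548e+5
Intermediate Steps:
d = -4/7 (d = (1/7)*(-4) = -4/7 ≈ -0.57143)
a(E) = -5
C(L) = 10 - 4*L/7 (C(L) = 10 + L*(-4/7) = 10 - 4*L/7)
-115491 + C(1/(247 + a(-8))) = -115491 + (10 - 4/(7*(247 - 5))) = -115491 + (10 - 4/7/242) = -115491 + (10 - 4/7*1/242) = -115491 + (10 - 2/847) = -115491 + 8468/847 = -97812409/847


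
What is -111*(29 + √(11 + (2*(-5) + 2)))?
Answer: -3219 - 111*√3 ≈ -3411.3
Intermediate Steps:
-111*(29 + √(11 + (2*(-5) + 2))) = -111*(29 + √(11 + (-10 + 2))) = -111*(29 + √(11 - 8)) = -111*(29 + √3) = -3219 - 111*√3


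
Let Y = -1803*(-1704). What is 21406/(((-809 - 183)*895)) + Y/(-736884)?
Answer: -38104100347/9086598480 ≈ -4.1934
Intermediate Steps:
Y = 3072312
21406/(((-809 - 183)*895)) + Y/(-736884) = 21406/(((-809 - 183)*895)) + 3072312/(-736884) = 21406/((-992*895)) + 3072312*(-1/736884) = 21406/(-887840) - 85342/20469 = 21406*(-1/887840) - 85342/20469 = -10703/443920 - 85342/20469 = -38104100347/9086598480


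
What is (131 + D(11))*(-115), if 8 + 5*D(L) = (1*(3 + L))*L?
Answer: -18423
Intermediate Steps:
D(L) = -8/5 + L*(3 + L)/5 (D(L) = -8/5 + ((1*(3 + L))*L)/5 = -8/5 + ((3 + L)*L)/5 = -8/5 + (L*(3 + L))/5 = -8/5 + L*(3 + L)/5)
(131 + D(11))*(-115) = (131 + (-8/5 + (⅕)*11² + (⅗)*11))*(-115) = (131 + (-8/5 + (⅕)*121 + 33/5))*(-115) = (131 + (-8/5 + 121/5 + 33/5))*(-115) = (131 + 146/5)*(-115) = (801/5)*(-115) = -18423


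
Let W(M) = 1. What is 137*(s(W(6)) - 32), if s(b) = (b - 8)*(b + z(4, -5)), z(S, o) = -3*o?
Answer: -19728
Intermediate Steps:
s(b) = (-8 + b)*(15 + b) (s(b) = (b - 8)*(b - 3*(-5)) = (-8 + b)*(b + 15) = (-8 + b)*(15 + b))
137*(s(W(6)) - 32) = 137*((-120 + 1² + 7*1) - 32) = 137*((-120 + 1 + 7) - 32) = 137*(-112 - 32) = 137*(-144) = -19728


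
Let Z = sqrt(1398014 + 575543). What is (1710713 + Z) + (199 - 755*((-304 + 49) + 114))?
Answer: 1817367 + sqrt(1973557) ≈ 1.8188e+6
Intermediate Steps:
Z = sqrt(1973557) ≈ 1404.8
(1710713 + Z) + (199 - 755*((-304 + 49) + 114)) = (1710713 + sqrt(1973557)) + (199 - 755*((-304 + 49) + 114)) = (1710713 + sqrt(1973557)) + (199 - 755*(-255 + 114)) = (1710713 + sqrt(1973557)) + (199 - 755*(-141)) = (1710713 + sqrt(1973557)) + (199 + 106455) = (1710713 + sqrt(1973557)) + 106654 = 1817367 + sqrt(1973557)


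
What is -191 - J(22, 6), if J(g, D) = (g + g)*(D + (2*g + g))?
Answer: -3359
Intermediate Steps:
J(g, D) = 2*g*(D + 3*g) (J(g, D) = (2*g)*(D + 3*g) = 2*g*(D + 3*g))
-191 - J(22, 6) = -191 - 2*22*(6 + 3*22) = -191 - 2*22*(6 + 66) = -191 - 2*22*72 = -191 - 1*3168 = -191 - 3168 = -3359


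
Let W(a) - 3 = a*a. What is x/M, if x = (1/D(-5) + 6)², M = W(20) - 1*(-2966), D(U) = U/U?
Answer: 49/3369 ≈ 0.014544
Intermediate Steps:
D(U) = 1
W(a) = 3 + a² (W(a) = 3 + a*a = 3 + a²)
M = 3369 (M = (3 + 20²) - 1*(-2966) = (3 + 400) + 2966 = 403 + 2966 = 3369)
x = 49 (x = (1/1 + 6)² = (1 + 6)² = 7² = 49)
x/M = 49/3369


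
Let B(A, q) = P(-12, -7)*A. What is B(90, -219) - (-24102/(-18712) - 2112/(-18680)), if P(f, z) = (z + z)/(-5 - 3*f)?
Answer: -28475168739/677234060 ≈ -42.046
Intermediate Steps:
P(f, z) = 2*z/(-5 - 3*f) (P(f, z) = (2*z)/(-5 - 3*f) = 2*z/(-5 - 3*f))
B(A, q) = -14*A/31 (B(A, q) = (-2*(-7)/(5 + 3*(-12)))*A = (-2*(-7)/(5 - 36))*A = (-2*(-7)/(-31))*A = (-2*(-7)*(-1/31))*A = -14*A/31)
B(90, -219) - (-24102/(-18712) - 2112/(-18680)) = -14/31*90 - (-24102/(-18712) - 2112/(-18680)) = -1260/31 - (-24102*(-1/18712) - 2112*(-1/18680)) = -1260/31 - (12051/9356 + 264/2335) = -1260/31 - 1*30609069/21846260 = -1260/31 - 30609069/21846260 = -28475168739/677234060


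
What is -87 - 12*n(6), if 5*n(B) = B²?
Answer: -867/5 ≈ -173.40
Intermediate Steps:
n(B) = B²/5
-87 - 12*n(6) = -87 - 12*6²/5 = -87 - 12*36/5 = -87 - 432/5 = -867/5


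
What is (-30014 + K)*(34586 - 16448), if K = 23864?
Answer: -111548700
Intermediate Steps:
(-30014 + K)*(34586 - 16448) = (-30014 + 23864)*(34586 - 16448) = -6150*18138 = -111548700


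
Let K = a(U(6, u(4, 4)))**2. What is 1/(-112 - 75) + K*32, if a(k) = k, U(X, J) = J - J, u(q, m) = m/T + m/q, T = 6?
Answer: -1/187 ≈ -0.0053476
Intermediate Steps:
u(q, m) = m/6 + m/q
U(X, J) = 0
K = 0 (K = 0**2 = 0)
1/(-112 - 75) + K*32 = 1/(-112 - 75) + 0*32 = 1/(-187) + 0 = -1/187 + 0 = -1/187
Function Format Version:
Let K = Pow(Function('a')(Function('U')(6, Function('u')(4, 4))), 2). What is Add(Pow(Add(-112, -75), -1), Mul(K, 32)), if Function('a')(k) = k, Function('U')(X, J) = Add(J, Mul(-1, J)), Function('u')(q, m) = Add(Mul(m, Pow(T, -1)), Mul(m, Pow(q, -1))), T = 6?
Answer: Rational(-1, 187) ≈ -0.0053476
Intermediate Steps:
Function('u')(q, m) = Add(Mul(Rational(1, 6), m), Mul(m, Pow(q, -1))) (Function('u')(q, m) = Add(Mul(m, Pow(6, -1)), Mul(m, Pow(q, -1))) = Add(Mul(m, Rational(1, 6)), Mul(m, Pow(q, -1))) = Add(Mul(Rational(1, 6), m), Mul(m, Pow(q, -1))))
Function('U')(X, J) = 0
K = 0 (K = Pow(0, 2) = 0)
Add(Pow(Add(-112, -75), -1), Mul(K, 32)) = Add(Pow(Add(-112, -75), -1), Mul(0, 32)) = Add(Pow(-187, -1), 0) = Add(Rational(-1, 187), 0) = Rational(-1, 187)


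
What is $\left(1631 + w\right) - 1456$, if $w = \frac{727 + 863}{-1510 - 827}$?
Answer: $\frac{135795}{779} \approx 174.32$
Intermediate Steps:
$w = - \frac{530}{779}$ ($w = \frac{1590}{-2337} = 1590 \left(- \frac{1}{2337}\right) = - \frac{530}{779} \approx -0.68036$)
$\left(1631 + w\right) - 1456 = \left(1631 - \frac{530}{779}\right) - 1456 = \frac{1270019}{779} - 1456 = \frac{135795}{779}$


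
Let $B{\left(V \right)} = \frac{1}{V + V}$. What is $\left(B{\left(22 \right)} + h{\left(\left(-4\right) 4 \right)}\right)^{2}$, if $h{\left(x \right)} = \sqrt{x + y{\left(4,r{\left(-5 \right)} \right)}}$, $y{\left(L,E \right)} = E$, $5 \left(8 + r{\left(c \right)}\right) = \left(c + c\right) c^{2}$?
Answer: $- \frac{143263}{1936} + \frac{i \sqrt{74}}{22} \approx -74.0 + 0.39101 i$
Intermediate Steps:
$r{\left(c \right)} = -8 + \frac{2 c^{3}}{5}$ ($r{\left(c \right)} = -8 + \frac{\left(c + c\right) c^{2}}{5} = -8 + \frac{2 c c^{2}}{5} = -8 + \frac{2 c^{3}}{5}$)
$B{\left(V \right)} = \frac{1}{2 V}$
$h{\left(x \right)} = \sqrt{-58 + x}$ ($h{\left(x \right)} = \sqrt{x + \left(-8 + \frac{2 \left(-5\right)^{3}}{5}\right)} = \sqrt{x + \left(-8 + \frac{2}{5} \left(-125\right)\right)} = \sqrt{x - 58} = \sqrt{-58 + x}$)
$\left(B{\left(22 \right)} + h{\left(\left(-4\right) 4 \right)}\right)^{2} = \left(\frac{1}{2 \cdot 22} + \sqrt{-58 - 16}\right)^{2} = \left(\frac{1}{2} \cdot \frac{1}{22} + \sqrt{-58 - 16}\right)^{2} = \left(\frac{1}{44} + \sqrt{-74}\right)^{2} = \left(\frac{1}{44} + i \sqrt{74}\right)^{2}$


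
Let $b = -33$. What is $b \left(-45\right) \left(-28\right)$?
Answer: $-41580$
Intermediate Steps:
$b \left(-45\right) \left(-28\right) = \left(-33\right) \left(-45\right) \left(-28\right) = 1485 \left(-28\right) = -41580$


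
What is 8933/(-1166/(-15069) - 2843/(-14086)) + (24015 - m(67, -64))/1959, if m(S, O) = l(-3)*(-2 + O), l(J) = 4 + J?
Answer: 1238652437954527/38700334279 ≈ 32006.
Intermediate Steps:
m(S, O) = -2 + O (m(S, O) = (4 - 3)*(-2 + O) = 1*(-2 + O) = -2 + O)
8933/(-1166/(-15069) - 2843/(-14086)) + (24015 - m(67, -64))/1959 = 8933/(-1166/(-15069) - 2843/(-14086)) + (24015 - (-2 - 64))/1959 = 8933/(-1166*(-1/15069) - 2843*(-1/14086)) + (24015 - 1*(-66))*(1/1959) = 8933/(1166/15069 + 2843/14086) + (24015 + 66)*(1/1959) = 8933/(59265443/212261934) + 24081*(1/1959) = 8933*(212261934/59265443) + 8027/653 = 1896135856422/59265443 + 8027/653 = 1238652437954527/38700334279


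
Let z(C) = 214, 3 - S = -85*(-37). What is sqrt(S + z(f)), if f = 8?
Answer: 4*I*sqrt(183) ≈ 54.111*I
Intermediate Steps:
S = -3142 (S = 3 - (-85)*(-37) = 3 - 1*3145 = 3 - 3145 = -3142)
sqrt(S + z(f)) = sqrt(-3142 + 214) = sqrt(-2928) = 4*I*sqrt(183)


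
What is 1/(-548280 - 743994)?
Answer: -1/1292274 ≈ -7.7383e-7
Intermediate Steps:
1/(-548280 - 743994) = 1/(-1292274) = -1/1292274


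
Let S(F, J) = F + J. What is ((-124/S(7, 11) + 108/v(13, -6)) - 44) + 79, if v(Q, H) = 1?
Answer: 1225/9 ≈ 136.11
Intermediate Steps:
((-124/S(7, 11) + 108/v(13, -6)) - 44) + 79 = ((-124/(7 + 11) + 108/1) - 44) + 79 = ((-124/18 + 108*1) - 44) + 79 = ((-124*1/18 + 108) - 44) + 79 = ((-62/9 + 108) - 44) + 79 = (910/9 - 44) + 79 = 514/9 + 79 = 1225/9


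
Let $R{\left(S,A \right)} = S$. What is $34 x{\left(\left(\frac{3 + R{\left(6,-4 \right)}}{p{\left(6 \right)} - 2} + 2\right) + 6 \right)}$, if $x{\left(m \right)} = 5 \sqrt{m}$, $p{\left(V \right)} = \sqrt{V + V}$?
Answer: $\frac{85 \sqrt{-14 + 32 \sqrt{3}}}{\sqrt{-1 + \sqrt{3}}} \approx 639.42$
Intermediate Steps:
$p{\left(V \right)} = \sqrt{2} \sqrt{V}$ ($p{\left(V \right)} = \sqrt{2 V} = \sqrt{2} \sqrt{V}$)
$34 x{\left(\left(\frac{3 + R{\left(6,-4 \right)}}{p{\left(6 \right)} - 2} + 2\right) + 6 \right)} = 34 \cdot 5 \sqrt{\left(\frac{3 + 6}{\sqrt{2} \sqrt{6} - 2} + 2\right) + 6} = 34 \cdot 5 \sqrt{\left(\frac{9}{2 \sqrt{3} - 2} + 2\right) + 6} = 34 \cdot 5 \sqrt{\left(\frac{9}{-2 + 2 \sqrt{3}} + 2\right) + 6} = 34 \cdot 5 \sqrt{\left(2 + \frac{9}{-2 + 2 \sqrt{3}}\right) + 6} = 34 \cdot 5 \sqrt{8 + \frac{9}{-2 + 2 \sqrt{3}}} = 170 \sqrt{8 + \frac{9}{-2 + 2 \sqrt{3}}}$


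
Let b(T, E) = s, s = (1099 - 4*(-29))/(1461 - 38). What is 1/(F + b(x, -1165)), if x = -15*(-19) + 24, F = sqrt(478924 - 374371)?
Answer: -192105/23523436168 + 2024929*sqrt(11617)/70570308504 ≈ 0.0030845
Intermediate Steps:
F = 3*sqrt(11617) (F = sqrt(104553) = 3*sqrt(11617) ≈ 323.35)
x = 309 (x = 285 + 24 = 309)
s = 1215/1423 (s = (1099 + 116)/1423 = 1215*(1/1423) = 1215/1423 ≈ 0.85383)
b(T, E) = 1215/1423
1/(F + b(x, -1165)) = 1/(3*sqrt(11617) + 1215/1423) = 1/(1215/1423 + 3*sqrt(11617))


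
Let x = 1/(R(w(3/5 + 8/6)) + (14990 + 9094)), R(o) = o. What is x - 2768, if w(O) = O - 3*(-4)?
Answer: -1000546177/361469 ≈ -2768.0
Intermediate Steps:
w(O) = 12 + O (w(O) = O + 12 = 12 + O)
x = 15/361469 (x = 1/((12 + (3/5 + 8/6)) + (14990 + 9094)) = 1/((12 + (3*(⅕) + 8*(⅙))) + 24084) = 1/((12 + (⅗ + 4/3)) + 24084) = 1/((12 + 29/15) + 24084) = 1/(209/15 + 24084) = 1/(361469/15) = 15/361469 ≈ 4.1497e-5)
x - 2768 = 15/361469 - 2768 = -1000546177/361469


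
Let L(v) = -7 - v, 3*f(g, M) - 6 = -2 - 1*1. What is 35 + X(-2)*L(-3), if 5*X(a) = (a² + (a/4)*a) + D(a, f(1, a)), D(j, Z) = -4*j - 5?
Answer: 143/5 ≈ 28.600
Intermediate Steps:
f(g, M) = 1 (f(g, M) = 2 + (-2 - 1*1)/3 = 2 + (-2 - 1)/3 = 2 + (⅓)*(-3) = 2 - 1 = 1)
D(j, Z) = -5 - 4*j
X(a) = -1 - 4*a/5 + a²/4 (X(a) = ((a² + (a/4)*a) + (-5 - 4*a))/5 = ((a² + a²/4) + (-5 - 4*a))/5 = (5*a²/4 + (-5 - 4*a))/5 = (-5 - 4*a + 5*a²/4)/5 = -1 - 4*a/5 + a²/4)
35 + X(-2)*L(-3) = 35 + (-1 - ⅘*(-2) + (¼)*(-2)²)*(-7 - 1*(-3)) = 35 + (-1 + 8/5 + (¼)*4)*(-7 + 3) = 35 + (-1 + 8/5 + 1)*(-4) = 35 + (8/5)*(-4) = 35 - 32/5 = 143/5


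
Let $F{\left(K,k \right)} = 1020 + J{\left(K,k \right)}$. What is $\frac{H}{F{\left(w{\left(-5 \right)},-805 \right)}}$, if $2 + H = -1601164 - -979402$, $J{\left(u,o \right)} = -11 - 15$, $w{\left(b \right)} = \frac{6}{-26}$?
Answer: $- \frac{310882}{497} \approx -625.52$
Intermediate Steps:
$w{\left(b \right)} = - \frac{3}{13}$ ($w{\left(b \right)} = 6 \left(- \frac{1}{26}\right) = - \frac{3}{13}$)
$J{\left(u,o \right)} = -26$
$H = -621764$ ($H = -2 - 621762 = -621764$)
$F{\left(K,k \right)} = 994$ ($F{\left(K,k \right)} = 1020 - 26 = 994$)
$\frac{H}{F{\left(w{\left(-5 \right)},-805 \right)}} = - \frac{621764}{994} = \left(-621764\right) \frac{1}{994} = - \frac{310882}{497}$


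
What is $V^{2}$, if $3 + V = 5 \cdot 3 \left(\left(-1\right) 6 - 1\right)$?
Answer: $11664$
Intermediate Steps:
$V = -108$ ($V = -3 + 5 \cdot 3 \left(\left(-1\right) 6 - 1\right) = -3 + 15 \left(-6 - 1\right) = -3 + 15 \left(-7\right) = -3 - 105 = -108$)
$V^{2} = \left(-108\right)^{2} = 11664$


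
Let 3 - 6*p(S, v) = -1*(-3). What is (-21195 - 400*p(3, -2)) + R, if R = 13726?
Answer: -7469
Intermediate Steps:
p(S, v) = 0 (p(S, v) = ½ - (-1)*(-3)/6 = ½ - ⅙*3 = ½ - ½ = 0)
(-21195 - 400*p(3, -2)) + R = (-21195 - 400*0) + 13726 = (-21195 + 0) + 13726 = -21195 + 13726 = -7469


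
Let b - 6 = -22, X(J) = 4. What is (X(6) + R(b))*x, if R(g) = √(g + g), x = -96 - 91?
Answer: -748 - 748*I*√2 ≈ -748.0 - 1057.8*I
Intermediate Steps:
x = -187
b = -16 (b = 6 - 22 = -16)
R(g) = √2*√g (R(g) = √(2*g) = √2*√g)
(X(6) + R(b))*x = (4 + √2*√(-16))*(-187) = (4 + √2*(4*I))*(-187) = (4 + 4*I*√2)*(-187) = -748 - 748*I*√2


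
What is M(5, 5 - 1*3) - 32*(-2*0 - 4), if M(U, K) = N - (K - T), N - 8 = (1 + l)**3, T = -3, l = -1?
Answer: 131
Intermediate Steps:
N = 8 (N = 8 + (1 - 1)**3 = 8 + 0**3 = 8 + 0 = 8)
M(U, K) = 5 - K (M(U, K) = 8 - (K - 1*(-3)) = 8 - (K + 3) = 8 - (3 + K) = 8 + (-3 - K) = 5 - K)
M(5, 5 - 1*3) - 32*(-2*0 - 4) = (5 - (5 - 1*3)) - 32*(-2*0 - 4) = (5 - (5 - 3)) - 32*(0 - 4) = (5 - 1*2) - 32*(-4) = (5 - 2) + 128 = 3 + 128 = 131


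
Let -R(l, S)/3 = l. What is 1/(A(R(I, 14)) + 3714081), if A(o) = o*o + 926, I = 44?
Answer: 1/3732431 ≈ 2.6792e-7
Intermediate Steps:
R(l, S) = -3*l
A(o) = 926 + o² (A(o) = o² + 926 = 926 + o²)
1/(A(R(I, 14)) + 3714081) = 1/((926 + (-3*44)²) + 3714081) = 1/((926 + (-132)²) + 3714081) = 1/((926 + 17424) + 3714081) = 1/(18350 + 3714081) = 1/3732431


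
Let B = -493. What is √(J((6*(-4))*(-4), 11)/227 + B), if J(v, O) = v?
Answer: I*√25382005/227 ≈ 22.194*I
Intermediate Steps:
√(J((6*(-4))*(-4), 11)/227 + B) = √(((6*(-4))*(-4))/227 - 493) = √(-24*(-4)*(1/227) - 493) = √(96*(1/227) - 493) = √(96/227 - 493) = √(-111815/227) = I*√25382005/227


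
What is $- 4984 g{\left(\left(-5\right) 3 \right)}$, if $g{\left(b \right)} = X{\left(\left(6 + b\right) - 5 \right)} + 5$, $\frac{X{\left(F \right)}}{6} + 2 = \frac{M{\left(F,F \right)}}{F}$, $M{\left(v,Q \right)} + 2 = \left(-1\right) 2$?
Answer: $26344$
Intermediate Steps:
$M{\left(v,Q \right)} = -4$ ($M{\left(v,Q \right)} = -2 - 2 = -4$)
$X{\left(F \right)} = -12 - \frac{24}{F}$ ($X{\left(F \right)} = -12 + 6 \left(- \frac{4}{F}\right) = -12 - \frac{24}{F}$)
$g{\left(b \right)} = -7 - \frac{24}{1 + b}$ ($g{\left(b \right)} = \left(-12 - \frac{24}{\left(6 + b\right) - 5}\right) + 5 = \left(-12 - \frac{24}{1 + b}\right) + 5 = -7 - \frac{24}{1 + b}$)
$- 4984 g{\left(\left(-5\right) 3 \right)} = - 4984 \frac{-31 - 7 \left(\left(-5\right) 3\right)}{1 - 15} = - 4984 \frac{-31 - -105}{1 - 15} = - 4984 \frac{-31 + 105}{-14} = - 4984 \left(\left(- \frac{1}{14}\right) 74\right) = \left(-4984\right) \left(- \frac{37}{7}\right) = 26344$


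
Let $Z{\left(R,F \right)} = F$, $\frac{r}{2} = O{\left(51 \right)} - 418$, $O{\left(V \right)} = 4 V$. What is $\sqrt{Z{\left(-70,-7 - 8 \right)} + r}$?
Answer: $i \sqrt{443} \approx 21.048 i$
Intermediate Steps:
$r = -428$ ($r = 2 \left(4 \cdot 51 - 418\right) = 2 \left(204 - 418\right) = 2 \left(-214\right) = -428$)
$\sqrt{Z{\left(-70,-7 - 8 \right)} + r} = \sqrt{\left(-7 - 8\right) - 428} = \sqrt{-15 - 428} = \sqrt{-443} = i \sqrt{443}$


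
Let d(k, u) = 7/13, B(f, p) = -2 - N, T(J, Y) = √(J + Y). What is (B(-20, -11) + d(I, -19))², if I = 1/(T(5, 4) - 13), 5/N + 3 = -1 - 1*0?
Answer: 121/2704 ≈ 0.044749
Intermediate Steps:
N = -5/4 (N = 5/(-3 + (-1 - 1*0)) = 5/(-3 + (-1 + 0)) = 5/(-3 - 1) = 5/(-4) = 5*(-¼) = -5/4 ≈ -1.2500)
I = -⅒ (I = 1/(√(5 + 4) - 13) = 1/(√9 - 13) = 1/(3 - 13) = 1/(-10) = -⅒ ≈ -0.10000)
B(f, p) = -¾ (B(f, p) = -2 - 1*(-5/4) = -2 + 5/4 = -¾)
d(k, u) = 7/13 (d(k, u) = 7*(1/13) = 7/13)
(B(-20, -11) + d(I, -19))² = (-¾ + 7/13)² = (-11/52)² = 121/2704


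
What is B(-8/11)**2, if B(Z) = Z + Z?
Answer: 256/121 ≈ 2.1157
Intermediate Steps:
B(Z) = 2*Z
B(-8/11)**2 = (2*(-8/11))**2 = (-16/11)**2 = 256/121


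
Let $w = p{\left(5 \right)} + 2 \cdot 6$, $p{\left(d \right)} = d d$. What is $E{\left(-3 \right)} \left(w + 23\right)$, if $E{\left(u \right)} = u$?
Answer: $-180$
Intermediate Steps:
$p{\left(d \right)} = d^{2}$
$w = 37$ ($w = 5^{2} + 2 \cdot 6 = 25 + 12 = 37$)
$E{\left(-3 \right)} \left(w + 23\right) = - 3 \left(37 + 23\right) = \left(-3\right) 60 = -180$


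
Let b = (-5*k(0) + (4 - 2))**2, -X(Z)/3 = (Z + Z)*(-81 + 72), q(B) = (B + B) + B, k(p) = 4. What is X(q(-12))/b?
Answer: -6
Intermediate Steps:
q(B) = 3*B (q(B) = 2*B + B = 3*B)
X(Z) = 54*Z (X(Z) = -3*(Z + Z)*(-81 + 72) = -3*2*Z*(-9) = -(-54)*Z = 54*Z)
b = 324 (b = (-5*4 + (4 - 2))**2 = (-20 + 2)**2 = (-18)**2 = 324)
X(q(-12))/b = (54*(3*(-12)))/324 = (54*(-36))*(1/324) = -1944*1/324 = -6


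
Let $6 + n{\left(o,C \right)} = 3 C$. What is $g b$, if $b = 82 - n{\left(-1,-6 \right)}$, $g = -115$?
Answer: $-12190$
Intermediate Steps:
$n{\left(o,C \right)} = -6 + 3 C$
$b = 106$ ($b = 82 - \left(-6 + 3 \left(-6\right)\right) = 82 - \left(-6 - 18\right) = 82 - -24 = 82 + 24 = 106$)
$g b = \left(-115\right) 106 = -12190$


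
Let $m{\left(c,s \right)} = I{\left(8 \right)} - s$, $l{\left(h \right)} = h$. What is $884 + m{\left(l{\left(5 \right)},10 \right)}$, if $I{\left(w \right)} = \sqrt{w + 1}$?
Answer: $877$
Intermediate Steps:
$I{\left(w \right)} = \sqrt{1 + w}$
$m{\left(c,s \right)} = 3 - s$ ($m{\left(c,s \right)} = \sqrt{1 + 8} - s = \sqrt{9} - s = 3 - s$)
$884 + m{\left(l{\left(5 \right)},10 \right)} = 884 + \left(3 - 10\right) = 884 - 7 = 877$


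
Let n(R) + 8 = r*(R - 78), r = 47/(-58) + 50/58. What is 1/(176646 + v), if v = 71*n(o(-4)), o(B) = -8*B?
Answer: 29/5101363 ≈ 5.6848e-6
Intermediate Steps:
r = 3/58 (r = 47*(-1/58) + 50*(1/58) = -47/58 + 25/29 = 3/58 ≈ 0.051724)
n(R) = -349/29 + 3*R/58 (n(R) = -8 + 3*(R - 78)/58 = -8 + 3*(-78 + R)/58 = -8 + (-117/29 + 3*R/58) = -349/29 + 3*R/58)
v = -21371/29 (v = 71*(-349/29 + 3*(-8*(-4))/58) = 71*(-349/29 + (3/58)*32) = 71*(-349/29 + 48/29) = 71*(-301/29) = -21371/29 ≈ -736.93)
1/(176646 + v) = 1/(176646 - 21371/29) = 1/(5101363/29) = 29/5101363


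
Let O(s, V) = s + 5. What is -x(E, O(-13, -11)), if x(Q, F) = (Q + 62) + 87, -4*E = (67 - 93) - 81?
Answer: -703/4 ≈ -175.75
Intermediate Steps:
O(s, V) = 5 + s
E = 107/4 (E = -((67 - 93) - 81)/4 = -(-26 - 81)/4 = -1/4*(-107) = 107/4 ≈ 26.750)
x(Q, F) = 149 + Q (x(Q, F) = (62 + Q) + 87 = 149 + Q)
-x(E, O(-13, -11)) = -(149 + 107/4) = -1*703/4 = -703/4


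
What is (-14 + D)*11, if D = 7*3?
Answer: 77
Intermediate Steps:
D = 21
(-14 + D)*11 = (-14 + 21)*11 = 7*11 = 77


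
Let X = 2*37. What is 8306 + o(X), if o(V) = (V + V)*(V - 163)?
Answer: -4866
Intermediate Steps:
X = 74
o(V) = 2*V*(-163 + V) (o(V) = (2*V)*(-163 + V) = 2*V*(-163 + V))
8306 + o(X) = 8306 + 2*74*(-163 + 74) = 8306 + 2*74*(-89) = 8306 - 13172 = -4866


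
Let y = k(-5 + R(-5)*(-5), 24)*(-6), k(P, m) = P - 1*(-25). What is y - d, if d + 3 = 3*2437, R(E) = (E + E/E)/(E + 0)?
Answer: -7404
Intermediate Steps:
R(E) = (1 + E)/E (R(E) = (E + 1)/E = (1 + E)/E)
k(P, m) = 25 + P (k(P, m) = P + 25 = 25 + P)
y = -96 (y = (25 + (-5 + ((1 - 5)/(-5))*(-5)))*(-6) = (25 + (-5 - 1/5*(-4)*(-5)))*(-6) = (25 + (-5 + (4/5)*(-5)))*(-6) = (25 + (-5 - 4))*(-6) = (25 - 9)*(-6) = 16*(-6) = -96)
d = 7308 (d = -3 + 3*2437 = -3 + 7311 = 7308)
y - d = -96 - 1*7308 = -96 - 7308 = -7404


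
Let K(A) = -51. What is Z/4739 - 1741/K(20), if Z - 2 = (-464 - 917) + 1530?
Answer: 8258300/241689 ≈ 34.169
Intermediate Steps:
Z = 151 (Z = 2 + ((-464 - 917) + 1530) = 2 + (-1381 + 1530) = 2 + 149 = 151)
Z/4739 - 1741/K(20) = 151/4739 - 1741/(-51) = 151*(1/4739) - 1741*(-1/51) = 151/4739 + 1741/51 = 8258300/241689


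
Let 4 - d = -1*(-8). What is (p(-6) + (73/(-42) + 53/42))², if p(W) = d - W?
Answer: 1024/441 ≈ 2.3220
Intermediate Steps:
d = -4 (d = 4 - (-1)*(-8) = 4 - 1*8 = 4 - 8 = -4)
p(W) = -4 - W
(p(-6) + (73/(-42) + 53/42))² = ((-4 - 1*(-6)) + (73/(-42) + 53/42))² = ((-4 + 6) + (73*(-1/42) + 53*(1/42)))² = (2 + (-73/42 + 53/42))² = (2 - 10/21)² = (32/21)² = 1024/441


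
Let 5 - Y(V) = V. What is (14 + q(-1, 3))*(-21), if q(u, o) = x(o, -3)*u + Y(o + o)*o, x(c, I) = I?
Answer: -294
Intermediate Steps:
Y(V) = 5 - V
q(u, o) = -3*u + o*(5 - 2*o) (q(u, o) = -3*u + (5 - (o + o))*o = -3*u + (5 - 2*o)*o = -3*u + o*(5 - 2*o))
(14 + q(-1, 3))*(-21) = (14 + (-3*(-1) - 1*3*(-5 + 2*3)))*(-21) = (14 + (3 - 1*3*(-5 + 6)))*(-21) = (14 + (3 - 1*3*1))*(-21) = (14 + (3 - 3))*(-21) = (14 + 0)*(-21) = 14*(-21) = -294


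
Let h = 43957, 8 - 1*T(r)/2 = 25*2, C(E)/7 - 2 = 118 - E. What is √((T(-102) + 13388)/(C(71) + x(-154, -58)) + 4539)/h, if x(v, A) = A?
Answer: √372471915/12527745 ≈ 0.0015405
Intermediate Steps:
C(E) = 840 - 7*E (C(E) = 14 + 7*(118 - E) = 14 + (826 - 7*E) = 840 - 7*E)
T(r) = -84 (T(r) = 16 - 50*2 = 16 - 2*50 = 16 - 100 = -84)
√((T(-102) + 13388)/(C(71) + x(-154, -58)) + 4539)/h = √((-84 + 13388)/((840 - 7*71) - 58) + 4539)/43957 = √(13304/((840 - 497) - 58) + 4539)*(1/43957) = √(13304/(343 - 58) + 4539)*(1/43957) = √(13304/285 + 4539)*(1/43957) = √(1306919/285)*(1/43957) = (√372471915/285)*(1/43957) = √372471915/12527745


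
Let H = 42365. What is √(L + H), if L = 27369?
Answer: √69734 ≈ 264.07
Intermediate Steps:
√(L + H) = √(27369 + 42365) = √69734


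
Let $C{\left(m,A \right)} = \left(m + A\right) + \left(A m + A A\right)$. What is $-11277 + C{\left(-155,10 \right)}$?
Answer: $-12872$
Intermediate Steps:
$C{\left(m,A \right)} = A + m + A^{2} + A m$ ($C{\left(m,A \right)} = \left(A + m\right) + \left(A m + A^{2}\right) = \left(A + m\right) + \left(A^{2} + A m\right) = A + m + A^{2} + A m$)
$-11277 + C{\left(-155,10 \right)} = -11277 + \left(10 - 155 + 10^{2} + 10 \left(-155\right)\right) = -11277 + \left(10 - 155 + 100 - 1550\right) = -11277 - 1595 = -12872$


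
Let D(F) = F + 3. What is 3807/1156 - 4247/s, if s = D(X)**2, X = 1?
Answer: -1212155/4624 ≈ -262.14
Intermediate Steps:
D(F) = 3 + F
s = 16 (s = (3 + 1)**2 = 4**2 = 16)
3807/1156 - 4247/s = 3807/1156 - 4247/16 = -1212155/4624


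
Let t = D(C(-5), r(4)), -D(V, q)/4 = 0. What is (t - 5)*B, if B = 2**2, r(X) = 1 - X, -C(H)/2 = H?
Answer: -20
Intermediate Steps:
C(H) = -2*H
B = 4
D(V, q) = 0 (D(V, q) = -4*0 = 0)
t = 0
(t - 5)*B = (0 - 5)*4 = -5*4 = -20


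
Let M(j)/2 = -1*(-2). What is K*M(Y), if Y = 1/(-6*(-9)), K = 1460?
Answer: 5840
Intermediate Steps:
Y = 1/54 (Y = -1/6*(-1/9) = 1/54 ≈ 0.018519)
M(j) = 4 (M(j) = 2*(-1*(-2)) = 2*2 = 4)
K*M(Y) = 1460*4 = 5840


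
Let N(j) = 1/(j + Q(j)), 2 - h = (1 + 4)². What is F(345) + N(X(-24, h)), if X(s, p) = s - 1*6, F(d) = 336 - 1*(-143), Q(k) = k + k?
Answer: 43109/90 ≈ 478.99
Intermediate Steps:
h = -23 (h = 2 - (1 + 4)² = 2 - 1*5² = 2 - 1*25 = 2 - 25 = -23)
Q(k) = 2*k
F(d) = 479 (F(d) = 336 + 143 = 479)
X(s, p) = -6 + s (X(s, p) = s - 6 = -6 + s)
N(j) = 1/(3*j) (N(j) = 1/(j + 2*j) = 1/(3*j))
F(345) + N(X(-24, h)) = 479 + 1/(3*(-6 - 24)) = 479 + (⅓)/(-30) = 479 + (⅓)*(-1/30) = 479 - 1/90 = 43109/90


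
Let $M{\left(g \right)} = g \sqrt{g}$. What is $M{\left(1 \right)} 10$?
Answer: $10$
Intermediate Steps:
$M{\left(g \right)} = g^{\frac{3}{2}}$
$M{\left(1 \right)} 10 = 1^{\frac{3}{2}} \cdot 10 = 1 \cdot 10 = 10$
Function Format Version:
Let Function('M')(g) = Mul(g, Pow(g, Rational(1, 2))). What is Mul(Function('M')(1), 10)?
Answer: 10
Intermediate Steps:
Function('M')(g) = Pow(g, Rational(3, 2))
Mul(Function('M')(1), 10) = Mul(Pow(1, Rational(3, 2)), 10) = Mul(1, 10) = 10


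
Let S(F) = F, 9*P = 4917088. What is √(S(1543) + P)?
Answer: 5*√197239/3 ≈ 740.19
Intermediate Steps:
P = 4917088/9 (P = (⅑)*4917088 = 4917088/9 ≈ 5.4634e+5)
√(S(1543) + P) = √(1543 + 4917088/9) = √(4930975/9) = 5*√197239/3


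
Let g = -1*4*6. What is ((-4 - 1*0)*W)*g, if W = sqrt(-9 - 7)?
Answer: 384*I ≈ 384.0*I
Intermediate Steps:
g = -24 (g = -4*6 = -24)
W = 4*I (W = sqrt(-16) = 4*I ≈ 4.0*I)
((-4 - 1*0)*W)*g = ((-4 - 1*0)*(4*I))*(-24) = ((-4 + 0)*(4*I))*(-24) = -16*I*(-24) = 384*I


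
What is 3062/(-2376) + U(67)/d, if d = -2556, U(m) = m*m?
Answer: -128419/42174 ≈ -3.0450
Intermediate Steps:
U(m) = m**2
3062/(-2376) + U(67)/d = 3062/(-2376) + 67**2/(-2556) = 3062*(-1/2376) + 4489*(-1/2556) = -1531/1188 - 4489/2556 = -128419/42174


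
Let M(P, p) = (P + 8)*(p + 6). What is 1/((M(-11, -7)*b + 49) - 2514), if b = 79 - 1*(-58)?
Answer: -1/2054 ≈ -0.00048685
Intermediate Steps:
M(P, p) = (6 + p)*(8 + P) (M(P, p) = (8 + P)*(6 + p) = (6 + p)*(8 + P))
b = 137 (b = 79 + 58 = 137)
1/((M(-11, -7)*b + 49) - 2514) = 1/(((48 + 6*(-11) + 8*(-7) - 11*(-7))*137 + 49) - 2514) = 1/(((48 - 66 - 56 + 77)*137 + 49) - 2514) = 1/((3*137 + 49) - 2514) = 1/((411 + 49) - 2514) = 1/(460 - 2514) = 1/(-2054) = -1/2054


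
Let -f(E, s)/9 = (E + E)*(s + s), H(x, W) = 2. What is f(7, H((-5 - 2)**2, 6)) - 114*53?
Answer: -6546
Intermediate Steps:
f(E, s) = -36*E*s (f(E, s) = -9*(E + E)*(s + s) = -9*2*E*2*s = -36*E*s)
f(7, H((-5 - 2)**2, 6)) - 114*53 = -36*7*2 - 114*53 = -504 - 6042 = -6546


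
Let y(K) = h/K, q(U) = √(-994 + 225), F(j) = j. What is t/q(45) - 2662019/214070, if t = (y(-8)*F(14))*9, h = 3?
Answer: -2662019/214070 + 189*I*√769/3076 ≈ -12.435 + 1.7039*I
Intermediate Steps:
q(U) = I*√769 (q(U) = √(-769) = I*√769)
y(K) = 3/K
t = -189/4 (t = ((3/(-8))*14)*9 = ((3*(-⅛))*14)*9 = -3/8*14*9 = -21/4*9 = -189/4 ≈ -47.250)
t/q(45) - 2662019/214070 = -189*(-I*√769/769)/4 - 2662019/214070 = -(-189)*I*√769/3076 - 2662019*1/214070 = 189*I*√769/3076 - 2662019/214070 = -2662019/214070 + 189*I*√769/3076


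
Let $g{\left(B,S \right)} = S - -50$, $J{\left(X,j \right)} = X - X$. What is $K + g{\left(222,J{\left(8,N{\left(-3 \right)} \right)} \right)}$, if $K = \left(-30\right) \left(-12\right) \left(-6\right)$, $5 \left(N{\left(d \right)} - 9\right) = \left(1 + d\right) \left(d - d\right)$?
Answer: $-2110$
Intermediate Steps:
$N{\left(d \right)} = 9$ ($N{\left(d \right)} = 9 + \frac{\left(1 + d\right) \left(d - d\right)}{5} = 9 + \frac{\left(1 + d\right) 0}{5} = 9 + \frac{1}{5} \cdot 0 = 9 + 0 = 9$)
$J{\left(X,j \right)} = 0$
$g{\left(B,S \right)} = 50 + S$ ($g{\left(B,S \right)} = S + 50 = 50 + S$)
$K = -2160$ ($K = 360 \left(-6\right) = -2160$)
$K + g{\left(222,J{\left(8,N{\left(-3 \right)} \right)} \right)} = -2160 + \left(50 + 0\right) = -2160 + 50 = -2110$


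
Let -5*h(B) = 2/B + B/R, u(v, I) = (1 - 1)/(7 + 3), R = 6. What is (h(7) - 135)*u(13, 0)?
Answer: 0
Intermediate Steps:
u(v, I) = 0 (u(v, I) = 0/10 = 0*(1/10) = 0)
h(B) = -2/(5*B) - B/30 (h(B) = -(2/B + B/6)/5 = -2/(5*B) - B/30)
(h(7) - 135)*u(13, 0) = ((1/30)*(-12 - 1*7**2)/7 - 135)*0 = ((1/30)*(1/7)*(-12 - 1*49) - 135)*0 = ((1/30)*(1/7)*(-12 - 49) - 135)*0 = ((1/30)*(1/7)*(-61) - 135)*0 = (-61/210 - 135)*0 = -28411/210*0 = 0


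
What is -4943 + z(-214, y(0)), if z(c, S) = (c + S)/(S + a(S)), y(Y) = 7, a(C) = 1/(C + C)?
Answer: -54695/11 ≈ -4972.3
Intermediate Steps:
a(C) = 1/(2*C)
z(c, S) = (S + c)/(S + 1/(2*S)) (z(c, S) = (c + S)/(S + 1/(2*S)) = (S + c)/(S + 1/(2*S)))
-4943 + z(-214, y(0)) = -4943 + 2*7*(7 - 214)/(1 + 2*7**2) = -4943 + 2*7*(-207)/(1 + 2*49) = -4943 + 2*7*(-207)/(1 + 98) = -4943 + 2*7*(-207)/99 = -4943 + 2*7*(1/99)*(-207) = -4943 - 322/11 = -54695/11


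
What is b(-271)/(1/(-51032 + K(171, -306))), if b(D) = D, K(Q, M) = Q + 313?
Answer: 13698508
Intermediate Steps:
K(Q, M) = 313 + Q
b(-271)/(1/(-51032 + K(171, -306))) = -271/(1/(-51032 + (313 + 171))) = -271/(1/(-51032 + 484)) = -271/(1/(-50548)) = -271/(-1/50548) = -271*(-50548) = 13698508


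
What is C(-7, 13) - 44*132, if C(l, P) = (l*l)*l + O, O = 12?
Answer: -6139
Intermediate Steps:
C(l, P) = 12 + l**3 (C(l, P) = (l*l)*l + 12 = l**2*l + 12 = l**3 + 12 = 12 + l**3)
C(-7, 13) - 44*132 = (12 + (-7)**3) - 44*132 = (12 - 343) - 5808 = -331 - 5808 = -6139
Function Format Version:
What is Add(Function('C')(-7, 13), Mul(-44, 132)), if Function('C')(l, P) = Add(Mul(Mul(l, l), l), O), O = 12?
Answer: -6139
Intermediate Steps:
Function('C')(l, P) = Add(12, Pow(l, 3)) (Function('C')(l, P) = Add(Mul(Mul(l, l), l), 12) = Add(Mul(Pow(l, 2), l), 12) = Add(Pow(l, 3), 12) = Add(12, Pow(l, 3)))
Add(Function('C')(-7, 13), Mul(-44, 132)) = Add(Add(12, Pow(-7, 3)), Mul(-44, 132)) = Add(Add(12, -343), -5808) = Add(-331, -5808) = -6139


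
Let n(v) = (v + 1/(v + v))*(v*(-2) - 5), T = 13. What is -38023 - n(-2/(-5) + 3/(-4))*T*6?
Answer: -27033673/700 ≈ -38620.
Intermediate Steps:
n(v) = (-5 - 2*v)*(v + 1/(2*v)) (n(v) = (v + 1/(2*v))*(-2*v - 5) = (v + 1/(2*v))*(-5 - 2*v) = (-5 - 2*v)*(v + 1/(2*v)))
-38023 - n(-2/(-5) + 3/(-4))*T*6 = -38023 - (-1 - 5*(-2/(-5) + 3/(-4)) - 2*(-2/(-5) + 3/(-4))**2 - 5/(2*(-2/(-5) + 3/(-4))))*13*6 = -38023 - (-1 - 5*(-2*(-1/5) + 3*(-1/4)) - 2*(-2*(-1/5) + 3*(-1/4))**2 - 5/(2*(-2*(-1/5) + 3*(-1/4))))*13*6 = -38023 - (-1 - 5*(2/5 - 3/4) - 2*(2/5 - 3/4)**2 - 5/(2*(2/5 - 3/4)))*13*6 = -38023 - (-1 - 5*(-7/20) - 2*(-7/20)**2 - 5/(2*(-7/20)))*13*6 = -38023 - (-1 + 7/4 - 2*49/400 - 5/2*(-20/7))*13*6 = -38023 - (-1 + 7/4 - 49/200 + 50/7)*13*6 = -38023 - (10707/1400)*13*6 = -38023 - 139191*6/1400 = -38023 - 1*417573/700 = -38023 - 417573/700 = -27033673/700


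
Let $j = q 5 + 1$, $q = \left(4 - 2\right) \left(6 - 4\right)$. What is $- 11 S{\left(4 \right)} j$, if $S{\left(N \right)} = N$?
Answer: $-924$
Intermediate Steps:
$q = 4$ ($q = 2 \cdot 2 = 4$)
$j = 21$ ($j = 4 \cdot 5 + 1 = 20 + 1 = 21$)
$- 11 S{\left(4 \right)} j = \left(-11\right) 4 \cdot 21 = \left(-44\right) 21 = -924$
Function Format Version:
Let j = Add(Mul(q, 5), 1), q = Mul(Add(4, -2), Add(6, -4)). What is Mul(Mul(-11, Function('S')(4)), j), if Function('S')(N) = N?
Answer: -924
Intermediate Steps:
q = 4 (q = Mul(2, 2) = 4)
j = 21 (j = Add(Mul(4, 5), 1) = Add(20, 1) = 21)
Mul(Mul(-11, Function('S')(4)), j) = Mul(Mul(-11, 4), 21) = Mul(-44, 21) = -924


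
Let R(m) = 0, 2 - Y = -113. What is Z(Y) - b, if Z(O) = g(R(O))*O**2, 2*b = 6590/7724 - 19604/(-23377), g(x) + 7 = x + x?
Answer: -16715860223963/180563948 ≈ -92576.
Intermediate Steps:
Y = 115 (Y = 2 - 1*(-113) = 2 + 113 = 115)
g(x) = -7 + 2*x (g(x) = -7 + (x + x) = -7 + 2*x)
b = 152737863/180563948 (b = (6590/7724 - 19604/(-23377))/2 = (6590*(1/7724) - 19604*(-1/23377))/2 = (3295/3862 + 19604/23377)/2 = (1/2)*(152737863/90281974) = 152737863/180563948 ≈ 0.84589)
Z(O) = -7*O**2 (Z(O) = (-7 + 2*0)*O**2 = (-7 + 0)*O**2 = -7*O**2)
Z(Y) - b = -7*115**2 - 1*152737863/180563948 = -7*13225 - 152737863/180563948 = -92575 - 152737863/180563948 = -16715860223963/180563948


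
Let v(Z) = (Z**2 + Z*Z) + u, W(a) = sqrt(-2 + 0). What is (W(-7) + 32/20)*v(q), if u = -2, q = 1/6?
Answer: -28/9 - 35*I*sqrt(2)/18 ≈ -3.1111 - 2.7499*I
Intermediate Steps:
W(a) = I*sqrt(2) (W(a) = sqrt(-2) = I*sqrt(2))
q = 1/6 ≈ 0.16667
v(Z) = -2 + 2*Z**2 (v(Z) = (Z**2 + Z*Z) - 2 = (Z**2 + Z**2) - 2 = 2*Z**2 - 2 = -2 + 2*Z**2)
(W(-7) + 32/20)*v(q) = (I*sqrt(2) + 32/20)*(-2 + 2*(1/6)**2) = (I*sqrt(2) + 32*(1/20))*(-2 + 2*(1/36)) = (I*sqrt(2) + 8/5)*(-2 + 1/18) = (8/5 + I*sqrt(2))*(-35/18) = -28/9 - 35*I*sqrt(2)/18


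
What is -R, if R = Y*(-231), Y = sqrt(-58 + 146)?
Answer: 462*sqrt(22) ≈ 2167.0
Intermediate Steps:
Y = 2*sqrt(22) (Y = sqrt(88) = 2*sqrt(22) ≈ 9.3808)
R = -462*sqrt(22) (R = (2*sqrt(22))*(-231) = -462*sqrt(22) ≈ -2167.0)
-R = -(-462)*sqrt(22) = 462*sqrt(22)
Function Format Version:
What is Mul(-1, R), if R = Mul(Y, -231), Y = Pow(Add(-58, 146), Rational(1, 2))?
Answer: Mul(462, Pow(22, Rational(1, 2))) ≈ 2167.0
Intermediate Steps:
Y = Mul(2, Pow(22, Rational(1, 2))) (Y = Pow(88, Rational(1, 2)) = Mul(2, Pow(22, Rational(1, 2))) ≈ 9.3808)
R = Mul(-462, Pow(22, Rational(1, 2))) (R = Mul(Mul(2, Pow(22, Rational(1, 2))), -231) = Mul(-462, Pow(22, Rational(1, 2))) ≈ -2167.0)
Mul(-1, R) = Mul(-1, Mul(-462, Pow(22, Rational(1, 2)))) = Mul(462, Pow(22, Rational(1, 2)))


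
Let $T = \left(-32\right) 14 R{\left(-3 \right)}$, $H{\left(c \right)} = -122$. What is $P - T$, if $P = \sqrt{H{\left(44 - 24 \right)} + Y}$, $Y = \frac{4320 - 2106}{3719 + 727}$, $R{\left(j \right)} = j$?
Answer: $-1344 + \frac{i \sqrt{7412717}}{247} \approx -1344.0 + 11.023 i$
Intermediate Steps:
$Y = \frac{123}{247}$ ($Y = \frac{2214}{4446} = 2214 \cdot \frac{1}{4446} = \frac{123}{247} \approx 0.49798$)
$P = \frac{i \sqrt{7412717}}{247}$ ($P = \sqrt{-122 + \frac{123}{247}} = \sqrt{- \frac{30011}{247}} = \frac{i \sqrt{7412717}}{247} \approx 11.023 i$)
$T = 1344$ ($T = \left(-32\right) 14 \left(-3\right) = \left(-448\right) \left(-3\right) = 1344$)
$P - T = \frac{i \sqrt{7412717}}{247} - 1344 = -1344 + \frac{i \sqrt{7412717}}{247}$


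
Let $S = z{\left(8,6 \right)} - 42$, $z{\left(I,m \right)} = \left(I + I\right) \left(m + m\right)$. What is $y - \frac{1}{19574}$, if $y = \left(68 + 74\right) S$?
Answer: $\frac{416926199}{19574} \approx 21300.0$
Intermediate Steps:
$z{\left(I,m \right)} = 4 I m$ ($z{\left(I,m \right)} = 2 I 2 m = 4 I m$)
$S = 150$ ($S = 4 \cdot 8 \cdot 6 - 42 = 192 - 42 = 150$)
$y = 21300$ ($y = \left(68 + 74\right) 150 = 142 \cdot 150 = 21300$)
$y - \frac{1}{19574} = 21300 - \frac{1}{19574} = \frac{416926199}{19574}$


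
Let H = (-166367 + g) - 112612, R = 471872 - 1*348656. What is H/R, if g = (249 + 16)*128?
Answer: -245059/123216 ≈ -1.9889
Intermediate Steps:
g = 33920 (g = 265*128 = 33920)
R = 123216 (R = 471872 - 348656 = 123216)
H = -245059 (H = (-166367 + 33920) - 112612 = -132447 - 112612 = -245059)
H/R = -245059/123216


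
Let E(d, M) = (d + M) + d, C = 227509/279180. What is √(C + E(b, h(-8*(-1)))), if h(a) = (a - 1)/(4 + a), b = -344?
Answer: I*√371630216595/23265 ≈ 26.203*I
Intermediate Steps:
C = 227509/279180 (C = 227509*(1/279180) = 227509/279180 ≈ 0.81492)
h(a) = (-1 + a)/(4 + a)
E(d, M) = M + 2*d (E(d, M) = (M + d) + d = M + 2*d)
√(C + E(b, h(-8*(-1)))) = √(227509/279180 + ((-1 - 8*(-1))/(4 - 8*(-1)) + 2*(-344))) = √(227509/279180 + ((-1 + 8)/(4 + 8) - 688)) = √(227509/279180 + (7/12 - 688)) = √(227509/279180 - 8249/12) = √(-47921369/69795) = I*√371630216595/23265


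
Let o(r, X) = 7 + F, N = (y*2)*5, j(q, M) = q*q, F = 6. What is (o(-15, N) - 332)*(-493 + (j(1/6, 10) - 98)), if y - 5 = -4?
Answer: 6786725/36 ≈ 1.8852e+5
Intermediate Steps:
y = 1 (y = 5 - 4 = 1)
j(q, M) = q**2
N = 10 (N = (1*2)*5 = 2*5 = 10)
o(r, X) = 13 (o(r, X) = 7 + 6 = 13)
(o(-15, N) - 332)*(-493 + (j(1/6, 10) - 98)) = (13 - 332)*(-493 + ((1/6)**2 - 98)) = -319*(-493 + ((1/6)**2 - 98)) = -319*(-493 + (1/36 - 98)) = -319*(-493 - 3527/36) = -319*(-21275/36) = 6786725/36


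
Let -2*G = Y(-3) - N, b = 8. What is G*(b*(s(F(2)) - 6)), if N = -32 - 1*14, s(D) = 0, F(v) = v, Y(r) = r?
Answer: 1032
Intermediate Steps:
N = -46 (N = -32 - 14 = -46)
G = -43/2 (G = -(-3 - 1*(-46))/2 = -(-3 + 46)/2 = -½*43 = -43/2 ≈ -21.500)
G*(b*(s(F(2)) - 6)) = -172*(0 - 6) = -172*(-6) = -43/2*(-48) = 1032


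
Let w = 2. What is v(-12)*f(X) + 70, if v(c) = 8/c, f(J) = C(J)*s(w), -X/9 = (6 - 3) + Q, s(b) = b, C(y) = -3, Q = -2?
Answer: 74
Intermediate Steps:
X = -9 (X = -9*((6 - 3) - 2) = -9*(3 - 2) = -9*1 = -9)
f(J) = -6 (f(J) = -3*2 = -6)
v(-12)*f(X) + 70 = (8/(-12))*(-6) + 70 = (8*(-1/12))*(-6) + 70 = -⅔*(-6) + 70 = 4 + 70 = 74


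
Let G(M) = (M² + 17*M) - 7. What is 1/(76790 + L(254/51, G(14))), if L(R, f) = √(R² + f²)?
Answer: 39946158/3067370612371 - 51*√474302245/15336853061855 ≈ 1.2951e-5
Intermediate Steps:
G(M) = -7 + M² + 17*M
1/(76790 + L(254/51, G(14))) = 1/(76790 + √((254/51)² + (-7 + 14² + 17*14)²)) = 1/(76790 + √((254*(1/51))² + (-7 + 196 + 238)²)) = 1/(76790 + √((254/51)² + 427²)) = 1/(76790 + √(64516/2601 + 182329)) = 1/(76790 + √(474302245/2601)) = 1/(76790 + √474302245/51)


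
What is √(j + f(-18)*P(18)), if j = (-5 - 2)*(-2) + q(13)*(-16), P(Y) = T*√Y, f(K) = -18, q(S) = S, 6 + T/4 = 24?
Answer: √(-194 - 3888*√2) ≈ 75.448*I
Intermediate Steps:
T = 72 (T = -24 + 4*24 = -24 + 96 = 72)
P(Y) = 72*√Y
j = -194 (j = (-5 - 2)*(-2) + 13*(-16) = -7*(-2) - 208 = 14 - 208 = -194)
√(j + f(-18)*P(18)) = √(-194 - 1296*√18) = √(-194 - 1296*3*√2) = √(-194 - 3888*√2)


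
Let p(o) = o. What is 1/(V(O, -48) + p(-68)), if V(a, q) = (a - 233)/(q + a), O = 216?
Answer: -168/11441 ≈ -0.014684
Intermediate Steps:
V(a, q) = (-233 + a)/(a + q)
1/(V(O, -48) + p(-68)) = 1/((-233 + 216)/(216 - 48) - 68) = 1/(-17/168 - 68) = 1/(-11441/168) = -168/11441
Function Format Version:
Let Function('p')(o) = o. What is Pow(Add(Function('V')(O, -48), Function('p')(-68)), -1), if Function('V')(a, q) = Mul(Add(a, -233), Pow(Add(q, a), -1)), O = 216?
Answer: Rational(-168, 11441) ≈ -0.014684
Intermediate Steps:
Function('V')(a, q) = Mul(Pow(Add(a, q), -1), Add(-233, a)) (Function('V')(a, q) = Mul(Add(-233, a), Pow(Add(a, q), -1)) = Mul(Pow(Add(a, q), -1), Add(-233, a)))
Pow(Add(Function('V')(O, -48), Function('p')(-68)), -1) = Pow(Add(Mul(Pow(Add(216, -48), -1), Add(-233, 216)), -68), -1) = Pow(Add(Mul(Pow(168, -1), -17), -68), -1) = Pow(Add(Mul(Rational(1, 168), -17), -68), -1) = Pow(Add(Rational(-17, 168), -68), -1) = Pow(Rational(-11441, 168), -1) = Rational(-168, 11441)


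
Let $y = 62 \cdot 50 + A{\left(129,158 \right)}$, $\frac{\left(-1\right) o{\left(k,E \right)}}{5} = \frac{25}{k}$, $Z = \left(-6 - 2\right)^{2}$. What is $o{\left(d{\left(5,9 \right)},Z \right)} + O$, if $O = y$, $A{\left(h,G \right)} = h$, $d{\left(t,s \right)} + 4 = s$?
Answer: $3204$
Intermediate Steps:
$d{\left(t,s \right)} = -4 + s$
$Z = 64$ ($Z = \left(-8\right)^{2} = 64$)
$o{\left(k,E \right)} = - \frac{125}{k}$ ($o{\left(k,E \right)} = - 5 \frac{25}{k} = - \frac{125}{k}$)
$y = 3229$ ($y = 62 \cdot 50 + 129 = 3100 + 129 = 3229$)
$O = 3229$
$o{\left(d{\left(5,9 \right)},Z \right)} + O = - \frac{125}{-4 + 9} + 3229 = - \frac{125}{5} + 3229 = \left(-125\right) \frac{1}{5} + 3229 = -25 + 3229 = 3204$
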